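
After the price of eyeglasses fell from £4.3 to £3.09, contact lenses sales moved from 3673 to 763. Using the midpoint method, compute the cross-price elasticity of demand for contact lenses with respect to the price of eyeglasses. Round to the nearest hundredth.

4.01

%ΔQ_x = (763 − 3673)/[(3673+763)/2] = -2910/2218 ≈ -1.3120.
%ΔP_y = (3.09 − 4.3)/[(4.3+3.09)/2] ≈ -0.3275.
E_xy = -1.3120/-0.3275 ≈ 4.01.
E_xy > 0, so contact lenses and eyeglasses are substitutes.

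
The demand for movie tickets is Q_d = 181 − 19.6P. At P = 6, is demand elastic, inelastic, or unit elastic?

At P = 6, Q_d = 63.4.
dQ_d/dP = −19.6.
Point elasticity E = (dQ_d/dP)·(P/Q_d) = -19.6 × 6/63.4 ≈ -1.855.
|E| ≈ 1.855 > 1, so demand is elastic.

elastic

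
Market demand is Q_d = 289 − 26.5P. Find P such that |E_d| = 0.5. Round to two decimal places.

3.64

Set −bP/(a − bP) = −0.5 ⇒ bP = 0.5(a − bP) ⇒ bP(1+0.5) = 0.5·a.
P = 0.5·289/(26.5·1.5) ≈ 3.64.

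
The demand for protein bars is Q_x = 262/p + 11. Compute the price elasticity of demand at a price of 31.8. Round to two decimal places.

-0.43

At p = 31.8, Q_x = 19.239.
dQ_x/dp = −262/p² = −0.2591.
Point elasticity E = (dQ_x/dp)·(p/Q_x) = -0.2591 × 31.8/19.239 ≈ -0.43.
|E| < 1, so demand is inelastic at this price.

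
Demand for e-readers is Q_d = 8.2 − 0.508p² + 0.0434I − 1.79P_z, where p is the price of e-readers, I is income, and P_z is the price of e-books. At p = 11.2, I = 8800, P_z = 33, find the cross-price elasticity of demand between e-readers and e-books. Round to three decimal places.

-0.221

Evaluating quantity at (p, I, P_z) gives Q_d = 8.2 − 0.508(11.2)² + 0.0434(8800) − 1.79(33) = 8.2 − 63.7235 + 381.92 − 59.07 = 267.3265.
∂Q_d/∂P_z = −1.79, so E_xy = -1.79·(33/267.3265) ≈ -0.221.
E_xy < 0: the goods are complements.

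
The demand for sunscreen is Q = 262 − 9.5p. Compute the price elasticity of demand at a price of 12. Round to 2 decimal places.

-0.77

At p = 12, Q = 148.
dQ/dp = −9.5.
Point elasticity E = (dQ/dp)·(p/Q) = -9.5 × 12/148 ≈ -0.77.
|E| < 1, so demand is inelastic at this price.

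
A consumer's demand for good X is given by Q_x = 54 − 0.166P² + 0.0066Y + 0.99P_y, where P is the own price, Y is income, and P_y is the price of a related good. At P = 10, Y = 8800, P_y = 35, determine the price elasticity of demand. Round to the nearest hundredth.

-0.26

First evaluate Q_x: 54 − 0.166(10)² + 0.0066(8800) + 0.99(35) = 54 − 16.6 + 58.08 + 34.65 = 130.13.
∂Q_x/∂P = −2·0.166·P = -3.32, so E_p = -3.32·(10/130.13) ≈ -0.26.
|E_p| < 1: demand is inelastic.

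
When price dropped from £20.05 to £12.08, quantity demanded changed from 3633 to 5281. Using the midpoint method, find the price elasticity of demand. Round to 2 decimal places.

%ΔQ = (5281 − 3633)/[(3633 + 5281)/2] = 1648/4457 ≈ 0.3698.
%Δp = (12.08 − 20.05)/[(20.05 + 12.08)/2] = -7.97/16.065 ≈ -0.4961.
Arc elasticity E = %ΔQ/%Δp ≈ 0.3698/-0.4961 ≈ -0.75.
|E| < 1: demand is inelastic over this range.

-0.75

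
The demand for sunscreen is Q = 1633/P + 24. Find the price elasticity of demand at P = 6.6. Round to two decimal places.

At P = 6.6, Q = 271.4242.
dQ/dP = −1633/P² = −37.4885.
Point elasticity E = (dQ/dP)·(P/Q) = -37.4885 × 6.6/271.4242 ≈ -0.91.
|E| < 1, so demand is inelastic at this price.

-0.91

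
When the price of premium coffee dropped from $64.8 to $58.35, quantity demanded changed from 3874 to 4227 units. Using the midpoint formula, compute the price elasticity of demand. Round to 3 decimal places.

%Δq = (4227 − 3874)/[(3874 + 4227)/2] = 353/4050.5 ≈ 0.0871.
%ΔP = (58.35 − 64.8)/[(64.8 + 58.35)/2] = -6.45/61.575 ≈ -0.1048.
Arc elasticity E = %Δq/%ΔP ≈ 0.0871/-0.1048 ≈ -0.832.
|E| < 1: demand is inelastic over this range.

-0.832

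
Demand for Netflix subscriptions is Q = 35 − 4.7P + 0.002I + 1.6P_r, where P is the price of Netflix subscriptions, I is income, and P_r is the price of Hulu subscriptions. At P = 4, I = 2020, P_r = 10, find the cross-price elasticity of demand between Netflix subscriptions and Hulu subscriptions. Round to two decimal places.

0.44

Substituting, Q = 35 − 4.7(4) + 0.002(2020) + 1.6(10) = 35 − 18.8 + 4.04 + 16 = 36.24.
∂Q/∂P_r = +1.6, so E_xy = 1.6·(10/36.24) ≈ 0.44.
E_xy > 0: the goods are substitutes.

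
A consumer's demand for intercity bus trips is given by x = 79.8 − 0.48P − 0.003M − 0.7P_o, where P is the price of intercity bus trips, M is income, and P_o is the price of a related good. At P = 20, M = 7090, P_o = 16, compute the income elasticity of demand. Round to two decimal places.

First evaluate x: 79.8 − 0.48(20) − 0.003(7090) − 0.7(16) = 79.8 − 9.6 − 21.27 − 11.2 = 37.73.
∂x/∂M = −0.003, so E_I = -0.003·(7090/37.73) ≈ -0.56.
E_I < 0: inferior good.

-0.56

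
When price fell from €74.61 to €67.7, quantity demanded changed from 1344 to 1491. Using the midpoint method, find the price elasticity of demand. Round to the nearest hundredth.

-1.07

%ΔQ = (1491 − 1344)/[(1344 + 1491)/2] = 147/1417.5 ≈ 0.1037.
%Δp = (67.7 − 74.61)/[(74.61 + 67.7)/2] = -6.91/71.155 ≈ -0.0971.
Arc elasticity E = %ΔQ/%Δp ≈ 0.1037/-0.0971 ≈ -1.07.
|E| > 1: demand is elastic over this range.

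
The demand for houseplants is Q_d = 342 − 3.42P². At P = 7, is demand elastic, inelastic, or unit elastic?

elastic

At P = 7, Q_d = 174.42.
dQ_d/dP = −2·3.42·P = −47.88.
Point elasticity E = (dQ_d/dP)·(P/Q_d) = -47.88 × 7/174.42 ≈ -1.922.
|E| ≈ 1.922 > 1, so demand is elastic.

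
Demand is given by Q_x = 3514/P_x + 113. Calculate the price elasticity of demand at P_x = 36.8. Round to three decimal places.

At P_x = 36.8, Q_x = 208.4891.
dQ_x/dP_x = −3514/P_x² = −2.5948.
Point elasticity E = (dQ_x/dP_x)·(P_x/Q_x) = -2.5948 × 36.8/208.4891 ≈ -0.458.
|E| < 1, so demand is inelastic at this price.

-0.458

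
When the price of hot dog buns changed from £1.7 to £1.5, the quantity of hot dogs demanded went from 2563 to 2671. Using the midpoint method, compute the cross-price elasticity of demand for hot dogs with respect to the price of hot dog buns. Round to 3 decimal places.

%ΔQ_x = (2671 − 2563)/[(2563+2671)/2] = 108/2617 ≈ 0.0413.
%ΔP_y = (1.5 − 1.7)/[(1.7+1.5)/2] ≈ -0.1250.
E_xy = 0.0413/-0.1250 ≈ -0.330.
E_xy < 0, so hot dogs and hot dog buns are complements.

-0.330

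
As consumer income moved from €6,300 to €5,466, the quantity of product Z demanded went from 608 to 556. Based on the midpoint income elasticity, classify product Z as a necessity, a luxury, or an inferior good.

necessity

%ΔQ = (556 − 608)/[(608+556)/2] = -52/582 ≈ -0.0893.
%ΔY = (5,466 − 6,300)/[(6,300+5,466)/2] = -834/5883 ≈ -0.1418.
E_I = %ΔQ/%ΔY ≈ 0.630.
E_I ∈ (0,1): normal good (necessity).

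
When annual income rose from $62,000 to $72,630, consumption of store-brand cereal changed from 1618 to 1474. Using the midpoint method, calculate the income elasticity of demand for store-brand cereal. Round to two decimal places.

-0.59

%ΔQ = (1474 − 1618)/[(1618+1474)/2] = -144/1546 ≈ -0.0931.
%ΔI = (72,630 − 62,000)/[(62,000+72,630)/2] = 10630/67315 ≈ 0.1579.
E_I = %ΔQ/%ΔI ≈ -0.59.
E_I < 0: inferior good.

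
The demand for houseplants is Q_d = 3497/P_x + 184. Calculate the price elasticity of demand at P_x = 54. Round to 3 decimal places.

At P_x = 54, Q_d = 248.7593.
dQ_d/dP_x = −3497/P_x² = −1.1992.
Point elasticity E = (dQ_d/dP_x)·(P_x/Q_d) = -1.1992 × 54/248.7593 ≈ -0.260.
|E| < 1, so demand is inelastic at this price.

-0.260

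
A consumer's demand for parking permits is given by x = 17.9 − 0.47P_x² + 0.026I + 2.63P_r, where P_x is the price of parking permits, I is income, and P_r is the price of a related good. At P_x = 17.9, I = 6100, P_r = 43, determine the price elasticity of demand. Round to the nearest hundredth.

First evaluate x: 17.9 − 0.47(17.9)² + 0.026(6100) + 2.63(43) = 17.9 − 150.5927 + 158.6 + 113.09 = 138.9973.
∂x/∂P_x = −2·0.47·P_x = -16.826, so E_p = -16.826·(17.9/138.9973) ≈ -2.17.
|E_p| > 1: demand is elastic.

-2.17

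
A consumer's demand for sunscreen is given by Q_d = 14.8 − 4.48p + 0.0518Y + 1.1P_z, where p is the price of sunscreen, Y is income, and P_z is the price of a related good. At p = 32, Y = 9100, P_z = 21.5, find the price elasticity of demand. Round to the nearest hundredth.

-0.39

Substituting, Q_d = 14.8 − 4.48(32) + 0.0518(9100) + 1.1(21.5) = 14.8 − 143.36 + 471.38 + 23.65 = 366.47.
∂Q_d/∂p = −4.48, so E_p = (−4.48)·(32/366.47) ≈ -0.39.
|E_p| < 1: demand is inelastic.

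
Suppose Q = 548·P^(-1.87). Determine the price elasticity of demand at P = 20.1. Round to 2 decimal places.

For a Cobb–Douglas (constant-elasticity) form Q = A·P^α·…, the elasticity with respect to P equals the exponent α at every point.
Here the exponent on P is -1.87, so the price elasticity of demand is -1.87.

-1.87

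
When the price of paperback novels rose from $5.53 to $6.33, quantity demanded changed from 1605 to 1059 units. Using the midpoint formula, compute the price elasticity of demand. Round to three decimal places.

-3.038

%ΔQ = (1059 − 1605)/[(1605 + 1059)/2] = -546/1332 ≈ -0.4099.
%ΔP = (6.33 − 5.53)/[(5.53 + 6.33)/2] = 0.8/5.93 ≈ 0.1349.
Arc elasticity E = %ΔQ/%ΔP ≈ -0.4099/0.1349 ≈ -3.038.
|E| > 1: demand is elastic over this range.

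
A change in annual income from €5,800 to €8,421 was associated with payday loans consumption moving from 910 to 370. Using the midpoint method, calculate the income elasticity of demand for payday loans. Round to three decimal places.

-2.289

%ΔQ = (370 − 910)/[(910+370)/2] = -540/640 ≈ -0.8438.
%ΔY = (8,421 − 5,800)/[(5,800+8,421)/2] = 2621/7110.5 ≈ 0.3686.
E_I = %ΔQ/%ΔY ≈ -2.289.
E_I < 0: inferior good.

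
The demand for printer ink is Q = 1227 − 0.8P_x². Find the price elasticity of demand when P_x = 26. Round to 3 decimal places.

At P_x = 26, Q = 686.2.
dQ/dP_x = −2·0.8·P_x = −41.6.
Point elasticity E = (dQ/dP_x)·(P_x/Q) = -41.6 × 26/686.2 ≈ -1.576.
|E| > 1, so demand is elastic at this price.

-1.576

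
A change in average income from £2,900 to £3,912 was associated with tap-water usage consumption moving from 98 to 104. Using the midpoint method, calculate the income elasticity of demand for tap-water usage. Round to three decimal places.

%ΔQ = (104 − 98)/[(98+104)/2] = 6/101 ≈ 0.0594.
%ΔM = (3,912 − 2,900)/[(2,900+3,912)/2] = 1012/3406 ≈ 0.2971.
E_I = %ΔQ/%ΔM ≈ 0.200.
E_I ∈ (0,1): normal good (necessity).

0.200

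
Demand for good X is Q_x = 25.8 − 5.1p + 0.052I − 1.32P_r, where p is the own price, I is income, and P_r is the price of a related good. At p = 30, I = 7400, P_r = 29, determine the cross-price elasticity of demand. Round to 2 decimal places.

Substituting, Q_x = 25.8 − 5.1(30) + 0.052(7400) − 1.32(29) = 25.8 − 153 + 384.8 − 38.28 = 219.32.
∂Q_x/∂P_r = −1.32, so E_xy = -1.32·(29/219.32) ≈ -0.17.
E_xy < 0: the goods are complements.

-0.17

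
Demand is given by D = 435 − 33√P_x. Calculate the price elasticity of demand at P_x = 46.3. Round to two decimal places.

-0.53

At P_x = 46.3, D = 210.4545.
dD/dP_x = −33/(2√P_x) = −33/(2·6.8044).
Point elasticity E = (dD/dP_x)·(P_x/D) = -2.4249 × 46.3/210.4545 ≈ -0.53.
|E| < 1, so demand is inelastic at this price.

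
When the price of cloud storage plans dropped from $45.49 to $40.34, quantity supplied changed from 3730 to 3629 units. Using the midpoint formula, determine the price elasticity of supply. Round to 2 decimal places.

0.23

%ΔQ = (3629 − 3730)/[(3730 + 3629)/2] = -101/3679.5 ≈ -0.0274.
%Δp = (40.34 − 45.49)/[(45.49 + 40.34)/2] = -5.15/42.915 ≈ -0.1200.
Arc elasticity E = %ΔQ/%Δp ≈ -0.0274/-0.1200 ≈ 0.23.
|E| < 1: supply is inelastic over this range.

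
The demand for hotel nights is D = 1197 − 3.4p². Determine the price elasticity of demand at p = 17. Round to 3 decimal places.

-9.166

At p = 17, D = 214.4.
dD/dp = −2·3.4·p = −115.6.
Point elasticity E = (dD/dp)·(p/D) = -115.6 × 17/214.4 ≈ -9.166.
|E| > 1, so demand is elastic at this price.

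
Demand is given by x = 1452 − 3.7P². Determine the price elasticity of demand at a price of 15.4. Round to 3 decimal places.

-3.055

At P = 15.4, x = 574.508.
dx/dP = −2·3.7·P = −113.96.
Point elasticity E = (dx/dP)·(P/x) = -113.96 × 15.4/574.508 ≈ -3.055.
|E| > 1, so demand is elastic at this price.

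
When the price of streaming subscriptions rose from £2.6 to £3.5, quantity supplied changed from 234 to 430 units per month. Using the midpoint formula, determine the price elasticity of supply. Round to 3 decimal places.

2.001

%Δq = (430 − 234)/[(234 + 430)/2] = 196/332 ≈ 0.5904.
%ΔP = (3.5 − 2.6)/[(2.6 + 3.5)/2] = 0.9/3.05 ≈ 0.2951.
Arc elasticity E = %Δq/%ΔP ≈ 0.5904/0.2951 ≈ 2.001.
|E| > 1: supply is elastic over this range.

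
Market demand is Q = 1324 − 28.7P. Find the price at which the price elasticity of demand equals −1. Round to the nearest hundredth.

23.07

For linear demand Q = a − bP, E = −bP/(a − bP). |E| = 1 ⇒ bP = a − bP ⇒ P = a/(2b).
P = 1324/(2·28.7) ≈ 23.07.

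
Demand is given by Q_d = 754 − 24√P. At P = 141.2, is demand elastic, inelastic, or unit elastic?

inelastic

At P = 141.2, Q_d = 468.8137.
dQ_d/dP = −24/(2√P) = −24/(2·11.8828).
Point elasticity E = (dQ_d/dP)·(P/Q_d) = -1.0099 × 141.2/468.8137 ≈ -0.304.
|E| ≈ 0.304 < 1, so demand is inelastic.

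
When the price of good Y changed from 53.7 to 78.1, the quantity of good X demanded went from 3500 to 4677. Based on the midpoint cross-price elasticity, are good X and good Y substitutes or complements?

%ΔQ_x = (4677 − 3500)/[(3500+4677)/2] = 1177/4088.5 ≈ 0.2879.
%ΔP_y = (78.1 − 53.7)/[(53.7+78.1)/2] ≈ 0.3703.
E_xy = 0.2879/0.3703 ≈ 0.778.
E_xy > 0, so the goods are substitutes.

substitutes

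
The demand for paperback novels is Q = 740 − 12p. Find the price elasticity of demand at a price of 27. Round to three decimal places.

At p = 27, Q = 416.
dQ/dp = −12.
Point elasticity E = (dQ/dp)·(p/Q) = -12 × 27/416 ≈ -0.779.
|E| < 1, so demand is inelastic at this price.

-0.779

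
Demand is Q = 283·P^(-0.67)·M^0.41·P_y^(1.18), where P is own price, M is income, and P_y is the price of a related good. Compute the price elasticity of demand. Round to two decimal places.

-0.67

For a Cobb–Douglas (constant-elasticity) form Q = A·P^α·…, the elasticity with respect to P equals the exponent α at every point.
Here the exponent on P is -0.67, so the price elasticity of demand is -0.67.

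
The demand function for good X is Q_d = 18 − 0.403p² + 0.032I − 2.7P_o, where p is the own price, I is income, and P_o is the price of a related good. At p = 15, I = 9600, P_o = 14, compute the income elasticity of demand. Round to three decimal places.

1.562

First evaluate Q_d: 18 − 0.403(15)² + 0.032(9600) − 2.7(14) = 18 − 90.675 + 307.2 − 37.8 = 196.725.
∂Q_d/∂I = +0.032, so E_I = 0.032·(9600/196.725) ≈ 1.562.
E_I > 1: normal good (luxury).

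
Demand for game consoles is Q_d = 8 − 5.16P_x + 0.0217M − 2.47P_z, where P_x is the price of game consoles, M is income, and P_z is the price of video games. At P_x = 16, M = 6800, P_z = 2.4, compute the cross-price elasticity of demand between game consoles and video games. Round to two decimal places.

First evaluate Q_d: 8 − 5.16(16) + 0.0217(6800) − 2.47(2.4) = 8 − 82.56 + 147.56 − 5.928 = 67.072.
∂Q_d/∂P_z = −2.47, so E_xy = -2.47·(2.4/67.072) ≈ -0.09.
E_xy < 0: the goods are complements.

-0.09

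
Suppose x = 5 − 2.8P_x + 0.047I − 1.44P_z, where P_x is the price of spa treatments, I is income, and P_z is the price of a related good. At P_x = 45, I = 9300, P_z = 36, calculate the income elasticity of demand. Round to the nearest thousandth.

Evaluating quantity at (P_x, I, P_z) gives x = 5 − 2.8(45) + 0.047(9300) − 1.44(36) = 5 − 126 + 437.1 − 51.84 = 264.26.
∂x/∂I = +0.047, so E_I = 0.047·(9300/264.26) ≈ 1.654.
E_I > 1: normal good (luxury).

1.654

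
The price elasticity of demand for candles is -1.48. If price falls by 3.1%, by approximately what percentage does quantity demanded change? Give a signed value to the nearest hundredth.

%ΔQ ≈ E × %ΔP = (-1.48) × (-3.1%) ≈ 4.59%.

4.59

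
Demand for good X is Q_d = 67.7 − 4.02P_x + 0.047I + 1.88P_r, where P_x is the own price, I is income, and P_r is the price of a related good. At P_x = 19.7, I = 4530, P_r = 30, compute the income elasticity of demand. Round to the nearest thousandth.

0.826

Substituting, Q_d = 67.7 − 4.02(19.7) + 0.047(4530) + 1.88(30) = 67.7 − 79.194 + 212.91 + 56.4 = 257.816.
∂Q_d/∂I = +0.047, so E_I = 0.047·(4530/257.816) ≈ 0.826.
E_I ∈ (0,1): normal good (necessity).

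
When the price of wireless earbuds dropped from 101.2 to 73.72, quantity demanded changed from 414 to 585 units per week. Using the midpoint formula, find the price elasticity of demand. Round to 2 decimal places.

-1.09

%ΔQ = (585 − 414)/[(414 + 585)/2] = 171/499.5 ≈ 0.3423.
%ΔP = (73.72 − 101.2)/[(101.2 + 73.72)/2] = -27.48/87.46 ≈ -0.3142.
Arc elasticity E = %ΔQ/%ΔP ≈ 0.3423/-0.3142 ≈ -1.09.
|E| > 1: demand is elastic over this range.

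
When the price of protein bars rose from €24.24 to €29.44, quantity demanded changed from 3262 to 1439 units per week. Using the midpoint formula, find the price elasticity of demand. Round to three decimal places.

-4.003

%ΔQ = (1439 − 3262)/[(3262 + 1439)/2] = -1823/2350.5 ≈ -0.7756.
%Δp = (29.44 − 24.24)/[(24.24 + 29.44)/2] = 5.2/26.84 ≈ 0.1937.
Arc elasticity E = %ΔQ/%Δp ≈ -0.7756/0.1937 ≈ -4.003.
|E| > 1: demand is elastic over this range.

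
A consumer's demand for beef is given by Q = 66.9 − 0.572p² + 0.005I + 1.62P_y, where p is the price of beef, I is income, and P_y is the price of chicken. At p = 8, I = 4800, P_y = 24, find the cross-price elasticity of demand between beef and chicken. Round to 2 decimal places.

0.42

Evaluating quantity at (p, I, P_y) gives Q = 66.9 − 0.572(8)² + 0.005(4800) + 1.62(24) = 66.9 − 36.608 + 24 + 38.88 = 93.172.
∂Q/∂P_y = +1.62, so E_xy = 1.62·(24/93.172) ≈ 0.42.
E_xy > 0: the goods are substitutes.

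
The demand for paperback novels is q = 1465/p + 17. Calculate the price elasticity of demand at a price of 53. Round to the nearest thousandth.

At p = 53, q = 44.6415.
dq/dp = −1465/p² = −0.5215.
Point elasticity E = (dq/dp)·(p/q) = -0.5215 × 53/44.6415 ≈ -0.619.
|E| < 1, so demand is inelastic at this price.

-0.619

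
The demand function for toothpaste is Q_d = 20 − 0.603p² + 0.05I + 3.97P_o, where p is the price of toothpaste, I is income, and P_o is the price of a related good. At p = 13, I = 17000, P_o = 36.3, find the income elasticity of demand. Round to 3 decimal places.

Q_d = 20 − 0.603(13)² + 0.05(17000) + 3.97(36.3) = 20 − 101.907 + 850 + 144.111 = 912.204.
∂Q_d/∂I = +0.05, so E_I = 0.05·(17000/912.204) ≈ 0.932.
E_I ∈ (0,1): normal good (necessity).

0.932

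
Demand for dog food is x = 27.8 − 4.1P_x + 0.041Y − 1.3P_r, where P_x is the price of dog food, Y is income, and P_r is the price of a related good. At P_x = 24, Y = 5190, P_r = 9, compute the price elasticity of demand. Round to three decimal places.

-0.754

First evaluate x: 27.8 − 4.1(24) + 0.041(5190) − 1.3(9) = 27.8 − 98.4 + 212.79 − 11.7 = 130.49.
∂x/∂P_x = −4.1, so E_p = (−4.1)·(24/130.49) ≈ -0.754.
|E_p| < 1: demand is inelastic.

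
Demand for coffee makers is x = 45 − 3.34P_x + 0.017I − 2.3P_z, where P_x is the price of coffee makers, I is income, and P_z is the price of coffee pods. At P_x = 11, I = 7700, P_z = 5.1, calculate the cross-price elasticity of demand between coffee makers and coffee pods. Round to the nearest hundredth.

At the given point, x = 45 − 3.34(11) + 0.017(7700) − 2.3(5.1) = 45 − 36.74 + 130.9 − 11.73 = 127.43.
∂x/∂P_z = −2.3, so E_xy = -2.3·(5.1/127.43) ≈ -0.09.
E_xy < 0: the goods are complements.

-0.09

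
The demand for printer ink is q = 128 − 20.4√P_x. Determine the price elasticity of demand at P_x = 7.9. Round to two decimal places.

-0.41

At P_x = 7.9, q = 70.6618.
dq/dP_x = −20.4/(2√P_x) = −20.4/(2·2.8107).
Point elasticity E = (dq/dP_x)·(P_x/q) = -3.629 × 7.9/70.6618 ≈ -0.41.
|E| < 1, so demand is inelastic at this price.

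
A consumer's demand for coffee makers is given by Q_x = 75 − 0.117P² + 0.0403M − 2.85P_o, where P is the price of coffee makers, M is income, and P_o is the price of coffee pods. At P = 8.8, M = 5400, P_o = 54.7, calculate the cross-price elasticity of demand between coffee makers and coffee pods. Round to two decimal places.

-1.22

Substituting, Q_x = 75 − 0.117(8.8)² + 0.0403(5400) − 2.85(54.7) = 75 − 9.0605 + 217.62 − 155.895 = 127.6645.
∂Q_x/∂P_o = −2.85, so E_xy = -2.85·(54.7/127.6645) ≈ -1.22.
E_xy < 0: the goods are complements.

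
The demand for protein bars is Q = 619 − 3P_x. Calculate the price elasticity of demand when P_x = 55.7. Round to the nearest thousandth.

At P_x = 55.7, Q = 451.9.
dQ/dP_x = −3.
Point elasticity E = (dQ/dP_x)·(P_x/Q) = -3 × 55.7/451.9 ≈ -0.370.
|E| < 1, so demand is inelastic at this price.

-0.370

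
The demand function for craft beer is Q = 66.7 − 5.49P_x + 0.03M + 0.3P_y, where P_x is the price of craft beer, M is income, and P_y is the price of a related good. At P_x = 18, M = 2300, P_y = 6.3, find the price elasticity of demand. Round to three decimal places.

Q = 66.7 − 5.49(18) + 0.03(2300) + 0.3(6.3) = 66.7 − 98.82 + 69 + 1.89 = 38.77.
∂Q/∂P_x = −5.49, so E_p = (−5.49)·(18/38.77) ≈ -2.549.
|E_p| > 1: demand is elastic.

-2.549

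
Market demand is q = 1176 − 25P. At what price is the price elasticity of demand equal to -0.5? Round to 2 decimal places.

Set −bP/(a − bP) = −0.5 ⇒ bP = 0.5(a − bP) ⇒ bP(1+0.5) = 0.5·a.
P = 0.5·1176/(25·1.5) = 15.68.

15.68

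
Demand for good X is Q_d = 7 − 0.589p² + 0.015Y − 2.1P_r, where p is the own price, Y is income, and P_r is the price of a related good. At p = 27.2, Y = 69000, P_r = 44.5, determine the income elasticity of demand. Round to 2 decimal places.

Substituting, Q_d = 7 − 0.589(27.2)² + 0.015(69000) − 2.1(44.5) = 7 − 435.7658 + 1035 − 93.45 = 512.7842.
∂Q_d/∂Y = +0.015, so E_I = 0.015·(69000/512.7842) ≈ 2.02.
E_I > 1: normal good (luxury).

2.02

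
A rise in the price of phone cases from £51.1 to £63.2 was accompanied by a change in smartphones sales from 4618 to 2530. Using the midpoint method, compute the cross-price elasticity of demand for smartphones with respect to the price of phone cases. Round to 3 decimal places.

-2.759

%ΔQ_x = (2530 − 4618)/[(4618+2530)/2] = -2088/3574 ≈ -0.5842.
%ΔP_y = (63.2 − 51.1)/[(51.1+63.2)/2] ≈ 0.2117.
E_xy = -0.5842/0.2117 ≈ -2.759.
E_xy < 0, so smartphones and phone cases are complements.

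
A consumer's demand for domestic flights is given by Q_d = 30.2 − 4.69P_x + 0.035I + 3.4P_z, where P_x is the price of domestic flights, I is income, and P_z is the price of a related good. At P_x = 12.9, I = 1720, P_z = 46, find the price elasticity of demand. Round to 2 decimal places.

-0.32

Evaluating quantity at (P_x, I, P_z) gives Q_d = 30.2 − 4.69(12.9) + 0.035(1720) + 3.4(46) = 30.2 − 60.501 + 60.2 + 156.4 = 186.299.
∂Q_d/∂P_x = −4.69, so E_p = (−4.69)·(12.9/186.299) ≈ -0.32.
|E_p| < 1: demand is inelastic.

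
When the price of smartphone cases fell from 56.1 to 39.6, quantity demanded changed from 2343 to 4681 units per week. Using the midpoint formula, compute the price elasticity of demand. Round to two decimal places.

%ΔQ = (4681 − 2343)/[(2343 + 4681)/2] = 2338/3512 ≈ 0.6657.
%Δp = (39.6 − 56.1)/[(56.1 + 39.6)/2] = -16.5/47.85 ≈ -0.3448.
Arc elasticity E = %ΔQ/%Δp ≈ 0.6657/-0.3448 ≈ -1.93.
|E| > 1: demand is elastic over this range.

-1.93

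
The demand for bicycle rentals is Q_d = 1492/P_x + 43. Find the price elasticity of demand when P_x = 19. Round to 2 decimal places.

At P_x = 19, Q_d = 121.5263.
dQ_d/dP_x = −1492/P_x² = −4.133.
Point elasticity E = (dQ_d/dP_x)·(P_x/Q_d) = -4.133 × 19/121.5263 ≈ -0.65.
|E| < 1, so demand is inelastic at this price.

-0.65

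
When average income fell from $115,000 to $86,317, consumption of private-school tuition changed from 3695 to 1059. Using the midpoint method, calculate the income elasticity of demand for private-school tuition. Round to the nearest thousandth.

3.892

%ΔQ = (1059 − 3695)/[(3695+1059)/2] = -2636/2377 ≈ -1.1090.
%ΔI = (86,317 − 115,000)/[(115,000+86,317)/2] = -28683/100658.5 ≈ -0.2850.
E_I = %ΔQ/%ΔI ≈ 3.892.
E_I > 1: normal good (luxury).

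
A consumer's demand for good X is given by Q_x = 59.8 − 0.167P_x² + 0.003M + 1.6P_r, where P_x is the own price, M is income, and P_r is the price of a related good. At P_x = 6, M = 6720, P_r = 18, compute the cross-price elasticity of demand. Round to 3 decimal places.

At the given point, Q_x = 59.8 − 0.167(6)² + 0.003(6720) + 1.6(18) = 59.8 − 6.012 + 20.16 + 28.8 = 102.748.
∂Q_x/∂P_r = +1.6, so E_xy = 1.6·(18/102.748) ≈ 0.280.
E_xy > 0: the goods are substitutes.

0.280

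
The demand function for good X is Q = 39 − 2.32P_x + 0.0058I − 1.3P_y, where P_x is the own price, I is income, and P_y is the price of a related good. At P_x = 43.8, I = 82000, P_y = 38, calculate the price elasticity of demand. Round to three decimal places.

-0.279

Q = 39 − 2.32(43.8) + 0.0058(82000) − 1.3(38) = 39 − 101.616 + 475.6 − 49.4 = 363.584.
∂Q/∂P_x = −2.32, so E_p = (−2.32)·(43.8/363.584) ≈ -0.279.
|E_p| < 1: demand is inelastic.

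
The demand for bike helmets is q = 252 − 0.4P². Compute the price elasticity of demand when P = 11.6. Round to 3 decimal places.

At P = 11.6, q = 198.176.
dq/dP = −2·0.4·P = −9.28.
Point elasticity E = (dq/dP)·(P/q) = -9.28 × 11.6/198.176 ≈ -0.543.
|E| < 1, so demand is inelastic at this price.

-0.543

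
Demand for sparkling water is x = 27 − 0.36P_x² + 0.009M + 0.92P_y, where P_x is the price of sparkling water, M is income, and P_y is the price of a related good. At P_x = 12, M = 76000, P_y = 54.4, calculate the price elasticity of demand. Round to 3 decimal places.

-0.146

Evaluating quantity at (P_x, M, P_y) gives x = 27 − 0.36(12)² + 0.009(76000) + 0.92(54.4) = 27 − 51.84 + 684 + 50.048 = 709.208.
∂x/∂P_x = −2·0.36·P_x = -8.64, so E_p = -8.64·(12/709.208) ≈ -0.146.
|E_p| < 1: demand is inelastic.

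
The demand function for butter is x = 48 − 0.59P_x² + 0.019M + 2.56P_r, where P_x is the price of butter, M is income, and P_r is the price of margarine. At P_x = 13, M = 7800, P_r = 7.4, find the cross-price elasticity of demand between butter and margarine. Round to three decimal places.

0.164

First evaluate x: 48 − 0.59(13)² + 0.019(7800) + 2.56(7.4) = 48 − 99.71 + 148.2 + 18.944 = 115.434.
∂x/∂P_r = +2.56, so E_xy = 2.56·(7.4/115.434) ≈ 0.164.
E_xy > 0: the goods are substitutes.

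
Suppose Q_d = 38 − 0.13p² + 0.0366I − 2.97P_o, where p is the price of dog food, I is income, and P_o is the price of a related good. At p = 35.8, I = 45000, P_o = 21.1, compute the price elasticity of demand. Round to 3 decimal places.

-0.229

Substituting, Q_d = 38 − 0.13(35.8)² + 0.0366(45000) − 2.97(21.1) = 38 − 166.6132 + 1647 − 62.667 = 1455.7198.
∂Q_d/∂p = −2·0.13·p = -9.308, so E_p = -9.308·(35.8/1455.7198) ≈ -0.229.
|E_p| < 1: demand is inelastic.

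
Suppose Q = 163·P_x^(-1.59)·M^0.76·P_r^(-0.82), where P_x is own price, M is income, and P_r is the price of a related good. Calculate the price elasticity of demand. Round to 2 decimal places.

For a Cobb–Douglas (constant-elasticity) form Q = A·P_x^α·…, the elasticity with respect to P_x equals the exponent α at every point.
Here the exponent on P_x is -1.59, so the price elasticity of demand is -1.59.

-1.59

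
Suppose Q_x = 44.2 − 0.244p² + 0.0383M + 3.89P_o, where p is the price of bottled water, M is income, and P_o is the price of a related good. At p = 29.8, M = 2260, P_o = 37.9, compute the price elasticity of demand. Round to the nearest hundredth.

-7.05

Q_x = 44.2 − 0.244(29.8)² + 0.0383(2260) + 3.89(37.9) = 44.2 − 216.6818 + 86.558 + 147.431 = 61.5072.
∂Q_x/∂p = −2·0.244·p = -14.5424, so E_p = -14.5424·(29.8/61.5072) ≈ -7.05.
|E_p| > 1: demand is elastic.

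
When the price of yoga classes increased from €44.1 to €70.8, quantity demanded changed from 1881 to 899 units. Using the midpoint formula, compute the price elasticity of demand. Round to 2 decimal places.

%Δq = (899 − 1881)/[(1881 + 899)/2] = -982/1390 ≈ -0.7065.
%ΔP = (70.8 − 44.1)/[(44.1 + 70.8)/2] = 26.7/57.45 ≈ 0.4648.
Arc elasticity E = %Δq/%ΔP ≈ -0.7065/0.4648 ≈ -1.52.
|E| > 1: demand is elastic over this range.

-1.52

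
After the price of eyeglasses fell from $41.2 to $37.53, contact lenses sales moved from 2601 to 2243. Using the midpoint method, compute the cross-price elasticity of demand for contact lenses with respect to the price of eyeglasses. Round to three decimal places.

1.585

%ΔQ_x = (2243 − 2601)/[(2601+2243)/2] = -358/2422 ≈ -0.1478.
%ΔP_y = (37.53 − 41.2)/[(41.2+37.53)/2] ≈ -0.0932.
E_xy = -0.1478/-0.0932 ≈ 1.585.
E_xy > 0, so contact lenses and eyeglasses are substitutes.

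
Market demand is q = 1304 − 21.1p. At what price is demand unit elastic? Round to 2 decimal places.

30.90

For linear demand q = a − bp, E = −bp/(a − bp). |E| = 1 ⇒ bp = a − bp ⇒ p = a/(2b).
p = 1304/(2·21.1) ≈ 30.90.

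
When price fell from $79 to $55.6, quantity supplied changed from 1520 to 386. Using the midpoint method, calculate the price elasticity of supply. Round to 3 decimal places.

3.422

%ΔQ = (386 − 1520)/[(1520 + 386)/2] = -1134/953 ≈ -1.1899.
%Δp = (55.6 − 79)/[(79 + 55.6)/2] = -23.4/67.3 ≈ -0.3477.
Arc elasticity E = %ΔQ/%Δp ≈ -1.1899/-0.3477 ≈ 3.422.
|E| > 1: supply is elastic over this range.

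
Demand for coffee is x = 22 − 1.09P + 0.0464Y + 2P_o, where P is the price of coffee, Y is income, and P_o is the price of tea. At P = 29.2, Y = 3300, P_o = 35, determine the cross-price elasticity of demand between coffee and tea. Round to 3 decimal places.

0.328

x = 22 − 1.09(29.2) + 0.0464(3300) + 2(35) = 22 − 31.828 + 153.12 + 70 = 213.292.
∂x/∂P_o = +2, so E_xy = 2·(35/213.292) ≈ 0.328.
E_xy > 0: the goods are substitutes.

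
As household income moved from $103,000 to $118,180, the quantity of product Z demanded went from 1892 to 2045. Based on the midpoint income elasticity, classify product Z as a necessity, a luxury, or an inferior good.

necessity

%ΔQ = (2045 − 1892)/[(1892+2045)/2] = 153/1968.5 ≈ 0.0777.
%ΔI = (118,180 − 103,000)/[(103,000+118,180)/2] = 15180/110590 ≈ 0.1373.
E_I = %ΔQ/%ΔI ≈ 0.566.
E_I ∈ (0,1): normal good (necessity).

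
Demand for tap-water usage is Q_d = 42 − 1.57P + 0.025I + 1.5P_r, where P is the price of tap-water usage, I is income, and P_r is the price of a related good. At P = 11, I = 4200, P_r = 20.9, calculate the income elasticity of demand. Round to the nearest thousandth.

0.652

Q_d = 42 − 1.57(11) + 0.025(4200) + 1.5(20.9) = 42 − 17.27 + 105 + 31.35 = 161.08.
∂Q_d/∂I = +0.025, so E_I = 0.025·(4200/161.08) ≈ 0.652.
E_I ∈ (0,1): normal good (necessity).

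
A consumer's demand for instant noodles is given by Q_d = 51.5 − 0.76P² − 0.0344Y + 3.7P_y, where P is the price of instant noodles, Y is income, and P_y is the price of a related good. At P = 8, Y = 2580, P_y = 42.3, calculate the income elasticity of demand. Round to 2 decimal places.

Evaluating quantity at (P, Y, P_y) gives Q_d = 51.5 − 0.76(8)² − 0.0344(2580) + 3.7(42.3) = 51.5 − 48.64 − 88.752 + 156.51 = 70.618.
∂Q_d/∂Y = −0.0344, so E_I = -0.0344·(2580/70.618) ≈ -1.26.
E_I < 0: inferior good.

-1.26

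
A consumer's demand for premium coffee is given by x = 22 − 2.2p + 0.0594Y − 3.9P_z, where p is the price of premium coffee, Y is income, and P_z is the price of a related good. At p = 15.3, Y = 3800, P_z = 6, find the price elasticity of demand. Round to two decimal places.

-0.18

Evaluating quantity at (p, Y, P_z) gives x = 22 − 2.2(15.3) + 0.0594(3800) − 3.9(6) = 22 − 33.66 + 225.72 − 23.4 = 190.66.
∂x/∂p = −2.2, so E_p = (−2.2)·(15.3/190.66) ≈ -0.18.
|E_p| < 1: demand is inelastic.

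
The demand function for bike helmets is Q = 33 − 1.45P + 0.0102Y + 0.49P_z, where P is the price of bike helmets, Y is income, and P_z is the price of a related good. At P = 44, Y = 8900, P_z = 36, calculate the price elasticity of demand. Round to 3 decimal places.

-0.822

At the given point, Q = 33 − 1.45(44) + 0.0102(8900) + 0.49(36) = 33 − 63.8 + 90.78 + 17.64 = 77.62.
∂Q/∂P = −1.45, so E_p = (−1.45)·(44/77.62) ≈ -0.822.
|E_p| < 1: demand is inelastic.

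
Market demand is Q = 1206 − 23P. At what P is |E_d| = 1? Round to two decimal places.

26.22

For linear demand Q = a − bP, E = −bP/(a − bP). |E| = 1 ⇒ bP = a − bP ⇒ P = a/(2b).
P = 1206/(2·23) ≈ 26.22.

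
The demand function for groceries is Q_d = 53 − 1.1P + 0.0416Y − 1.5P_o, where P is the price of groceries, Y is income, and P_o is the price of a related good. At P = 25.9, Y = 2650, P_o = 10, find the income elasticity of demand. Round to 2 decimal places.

First evaluate Q_d: 53 − 1.1(25.9) + 0.0416(2650) − 1.5(10) = 53 − 28.49 + 110.24 − 15 = 119.75.
∂Q_d/∂Y = +0.0416, so E_I = 0.0416·(2650/119.75) ≈ 0.92.
E_I ∈ (0,1): normal good (necessity).

0.92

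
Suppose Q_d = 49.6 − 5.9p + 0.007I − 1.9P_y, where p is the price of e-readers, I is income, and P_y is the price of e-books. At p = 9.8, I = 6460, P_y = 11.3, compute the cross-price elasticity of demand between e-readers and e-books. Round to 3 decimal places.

Evaluating quantity at (p, I, P_y) gives Q_d = 49.6 − 5.9(9.8) + 0.007(6460) − 1.9(11.3) = 49.6 − 57.82 + 45.22 − 21.47 = 15.53.
∂Q_d/∂P_y = −1.9, so E_xy = -1.9·(11.3/15.53) ≈ -1.382.
E_xy < 0: the goods are complements.

-1.382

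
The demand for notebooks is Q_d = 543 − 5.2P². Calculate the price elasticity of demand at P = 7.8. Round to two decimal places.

At P = 7.8, Q_d = 226.632.
dQ_d/dP = −2·5.2·P = −81.12.
Point elasticity E = (dQ_d/dP)·(P/Q_d) = -81.12 × 7.8/226.632 ≈ -2.79.
|E| > 1, so demand is elastic at this price.

-2.79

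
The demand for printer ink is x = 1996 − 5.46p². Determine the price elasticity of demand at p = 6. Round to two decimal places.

At p = 6, x = 1799.44.
dx/dp = −2·5.46·p = −65.52.
Point elasticity E = (dx/dp)·(p/x) = -65.52 × 6/1799.44 ≈ -0.22.
|E| < 1, so demand is inelastic at this price.

-0.22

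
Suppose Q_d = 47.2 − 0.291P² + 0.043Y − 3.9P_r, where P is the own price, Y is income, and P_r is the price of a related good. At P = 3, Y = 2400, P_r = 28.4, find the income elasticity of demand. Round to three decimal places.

2.788

Q_d = 47.2 − 0.291(3)² + 0.043(2400) − 3.9(28.4) = 47.2 − 2.619 + 103.2 − 110.76 = 37.021.
∂Q_d/∂Y = +0.043, so E_I = 0.043·(2400/37.021) ≈ 2.788.
E_I > 1: normal good (luxury).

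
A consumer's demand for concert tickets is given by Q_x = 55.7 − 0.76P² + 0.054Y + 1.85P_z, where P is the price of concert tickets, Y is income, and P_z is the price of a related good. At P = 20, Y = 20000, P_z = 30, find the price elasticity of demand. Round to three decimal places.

-0.685

Evaluating quantity at (P, Y, P_z) gives Q_x = 55.7 − 0.76(20)² + 0.054(20000) + 1.85(30) = 55.7 − 304 + 1080 + 55.5 = 887.2.
∂Q_x/∂P = −2·0.76·P = -30.4, so E_p = -30.4·(20/887.2) ≈ -0.685.
|E_p| < 1: demand is inelastic.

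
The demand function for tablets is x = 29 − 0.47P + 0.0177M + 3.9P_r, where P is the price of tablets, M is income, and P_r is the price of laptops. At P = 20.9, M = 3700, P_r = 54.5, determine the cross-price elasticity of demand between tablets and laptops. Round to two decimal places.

x = 29 − 0.47(20.9) + 0.0177(3700) + 3.9(54.5) = 29 − 9.823 + 65.49 + 212.55 = 297.217.
∂x/∂P_r = +3.9, so E_xy = 3.9·(54.5/297.217) ≈ 0.72.
E_xy > 0: the goods are substitutes.

0.72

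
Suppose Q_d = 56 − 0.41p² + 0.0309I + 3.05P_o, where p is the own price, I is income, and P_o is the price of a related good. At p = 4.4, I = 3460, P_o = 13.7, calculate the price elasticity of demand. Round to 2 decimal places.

Q_d = 56 − 0.41(4.4)² + 0.0309(3460) + 3.05(13.7) = 56 − 7.9376 + 106.914 + 41.785 = 196.7614.
∂Q_d/∂p = −2·0.41·p = -3.608, so E_p = -3.608·(4.4/196.7614) ≈ -0.08.
|E_p| < 1: demand is inelastic.

-0.08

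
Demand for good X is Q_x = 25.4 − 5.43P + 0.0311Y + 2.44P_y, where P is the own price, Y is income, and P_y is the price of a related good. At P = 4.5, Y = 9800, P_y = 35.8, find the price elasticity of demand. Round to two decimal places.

-0.06

Evaluating quantity at (P, Y, P_y) gives Q_x = 25.4 − 5.43(4.5) + 0.0311(9800) + 2.44(35.8) = 25.4 − 24.435 + 304.78 + 87.352 = 393.097.
∂Q_x/∂P = −5.43, so E_p = (−5.43)·(4.5/393.097) ≈ -0.06.
|E_p| < 1: demand is inelastic.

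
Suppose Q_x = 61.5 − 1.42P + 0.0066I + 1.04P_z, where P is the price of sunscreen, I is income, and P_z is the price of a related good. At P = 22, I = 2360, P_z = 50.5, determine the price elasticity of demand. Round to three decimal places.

First evaluate Q_x: 61.5 − 1.42(22) + 0.0066(2360) + 1.04(50.5) = 61.5 − 31.24 + 15.576 + 52.52 = 98.356.
∂Q_x/∂P = −1.42, so E_p = (−1.42)·(22/98.356) ≈ -0.318.
|E_p| < 1: demand is inelastic.

-0.318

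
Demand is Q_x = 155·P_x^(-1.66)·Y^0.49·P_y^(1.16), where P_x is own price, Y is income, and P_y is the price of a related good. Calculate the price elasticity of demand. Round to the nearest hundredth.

-1.66

For a Cobb–Douglas (constant-elasticity) form Q_x = A·P_x^α·…, the elasticity with respect to P_x equals the exponent α at every point.
Here the exponent on P_x is -1.66, so the price elasticity of demand is -1.66.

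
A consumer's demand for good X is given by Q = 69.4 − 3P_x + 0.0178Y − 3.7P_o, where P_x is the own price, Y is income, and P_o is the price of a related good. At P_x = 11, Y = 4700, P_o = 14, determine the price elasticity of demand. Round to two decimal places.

Substituting, Q = 69.4 − 3(11) + 0.0178(4700) − 3.7(14) = 69.4 − 33 + 83.66 − 51.8 = 68.26.
∂Q/∂P_x = −3, so E_p = (−3)·(11/68.26) ≈ -0.48.
|E_p| < 1: demand is inelastic.

-0.48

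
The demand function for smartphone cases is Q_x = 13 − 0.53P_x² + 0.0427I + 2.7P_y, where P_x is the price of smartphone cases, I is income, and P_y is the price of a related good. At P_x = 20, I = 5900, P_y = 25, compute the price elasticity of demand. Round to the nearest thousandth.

Evaluating quantity at (P_x, I, P_y) gives Q_x = 13 − 0.53(20)² + 0.0427(5900) + 2.7(25) = 13 − 212 + 251.93 + 67.5 = 120.43.
∂Q_x/∂P_x = −2·0.53·P_x = -21.2, so E_p = -21.2·(20/120.43) ≈ -3.521.
|E_p| > 1: demand is elastic.

-3.521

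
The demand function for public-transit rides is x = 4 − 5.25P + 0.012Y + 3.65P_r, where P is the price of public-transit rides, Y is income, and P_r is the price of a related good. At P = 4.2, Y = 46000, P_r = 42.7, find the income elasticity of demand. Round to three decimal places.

0.800

At the given point, x = 4 − 5.25(4.2) + 0.012(46000) + 3.65(42.7) = 4 − 22.05 + 552 + 155.855 = 689.805.
∂x/∂Y = +0.012, so E_I = 0.012·(46000/689.805) ≈ 0.800.
E_I ∈ (0,1): normal good (necessity).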